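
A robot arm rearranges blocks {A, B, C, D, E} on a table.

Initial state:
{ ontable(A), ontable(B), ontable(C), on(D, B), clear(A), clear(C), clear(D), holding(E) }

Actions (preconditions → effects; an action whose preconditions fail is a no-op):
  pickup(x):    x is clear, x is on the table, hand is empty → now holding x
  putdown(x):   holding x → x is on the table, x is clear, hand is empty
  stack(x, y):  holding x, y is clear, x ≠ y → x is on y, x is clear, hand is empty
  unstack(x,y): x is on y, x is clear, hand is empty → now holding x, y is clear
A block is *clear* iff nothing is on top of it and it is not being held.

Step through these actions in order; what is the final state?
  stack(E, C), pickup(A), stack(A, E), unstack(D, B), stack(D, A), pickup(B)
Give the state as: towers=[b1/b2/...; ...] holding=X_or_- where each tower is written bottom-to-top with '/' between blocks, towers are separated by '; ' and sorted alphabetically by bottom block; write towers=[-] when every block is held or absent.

step 1 (stack(E, C)): towers=[A; B/D; C/E] holding=-
step 2 (pickup(A)): towers=[B/D; C/E] holding=A
step 3 (stack(A, E)): towers=[B/D; C/E/A] holding=-
step 4 (unstack(D, B)): towers=[B; C/E/A] holding=D
step 5 (stack(D, A)): towers=[B; C/E/A/D] holding=-
step 6 (pickup(B)): towers=[C/E/A/D] holding=B

towers=[C/E/A/D] holding=B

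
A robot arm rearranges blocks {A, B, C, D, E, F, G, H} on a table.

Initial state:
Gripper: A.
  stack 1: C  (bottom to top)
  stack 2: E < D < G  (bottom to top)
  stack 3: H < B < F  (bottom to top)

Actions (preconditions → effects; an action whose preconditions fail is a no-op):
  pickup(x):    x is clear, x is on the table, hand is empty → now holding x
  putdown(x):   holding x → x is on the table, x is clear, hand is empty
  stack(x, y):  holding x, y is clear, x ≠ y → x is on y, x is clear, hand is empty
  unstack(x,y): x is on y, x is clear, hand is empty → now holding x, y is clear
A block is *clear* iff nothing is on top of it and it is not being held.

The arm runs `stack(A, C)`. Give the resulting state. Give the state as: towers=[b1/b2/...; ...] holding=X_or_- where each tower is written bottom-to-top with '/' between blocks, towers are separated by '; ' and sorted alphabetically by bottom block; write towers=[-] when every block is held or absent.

before: towers=[C; E/D/G; H/B/F] holding=A
pre[stack(A, C)]: holding(A) yes, clear(C) yes, A≠C yes
all met → apply stack(A, C)
after:  towers=[C/A; E/D/G; H/B/F] holding=-

towers=[C/A; E/D/G; H/B/F] holding=-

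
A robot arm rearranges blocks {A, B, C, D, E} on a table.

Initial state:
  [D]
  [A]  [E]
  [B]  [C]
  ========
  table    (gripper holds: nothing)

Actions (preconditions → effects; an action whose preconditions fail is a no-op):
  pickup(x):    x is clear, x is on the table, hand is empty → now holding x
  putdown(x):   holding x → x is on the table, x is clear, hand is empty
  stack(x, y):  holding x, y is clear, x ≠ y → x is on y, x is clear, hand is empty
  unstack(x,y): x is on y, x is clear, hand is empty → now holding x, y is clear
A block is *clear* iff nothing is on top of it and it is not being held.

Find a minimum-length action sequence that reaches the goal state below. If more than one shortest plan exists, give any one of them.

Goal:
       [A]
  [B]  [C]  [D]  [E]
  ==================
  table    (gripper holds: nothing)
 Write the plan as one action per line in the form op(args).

unstack(D, A)
putdown(D)
unstack(E, C)
putdown(E)
unstack(A, B)
stack(A, C)

step 1 (unstack(D, A)): towers=[B/A; C/E] holding=D
step 2 (putdown(D)): towers=[B/A; C/E; D] holding=-
step 3 (unstack(E, C)): towers=[B/A; C; D] holding=E
step 4 (putdown(E)): towers=[B/A; C; D; E] holding=-
step 5 (unstack(A, B)): towers=[B; C; D; E] holding=A
step 6 (stack(A, C)): towers=[B; C/A; D; E] holding=-
goal check: towers=[B; C/A; D; E] holding=- — reached (length 6, optimal by BFS)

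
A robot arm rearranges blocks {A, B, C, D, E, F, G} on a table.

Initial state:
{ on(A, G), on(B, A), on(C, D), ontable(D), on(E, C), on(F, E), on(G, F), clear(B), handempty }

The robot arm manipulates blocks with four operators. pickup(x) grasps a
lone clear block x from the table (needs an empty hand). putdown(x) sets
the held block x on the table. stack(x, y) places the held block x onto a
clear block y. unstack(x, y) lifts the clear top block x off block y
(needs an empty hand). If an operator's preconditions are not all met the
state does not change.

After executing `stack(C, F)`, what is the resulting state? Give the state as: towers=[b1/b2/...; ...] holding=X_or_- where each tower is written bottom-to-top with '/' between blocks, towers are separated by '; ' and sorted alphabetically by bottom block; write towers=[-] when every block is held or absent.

towers=[D/C/E/F/G/A/B] holding=-

before: towers=[D/C/E/F/G/A/B] holding=-
pre[stack(C, F)]: holding(C) ✗, clear(F) ✗, C≠F ✓
holding(C), clear(F) unmet → stack(C, F) is a no-op
after:  towers=[D/C/E/F/G/A/B] holding=-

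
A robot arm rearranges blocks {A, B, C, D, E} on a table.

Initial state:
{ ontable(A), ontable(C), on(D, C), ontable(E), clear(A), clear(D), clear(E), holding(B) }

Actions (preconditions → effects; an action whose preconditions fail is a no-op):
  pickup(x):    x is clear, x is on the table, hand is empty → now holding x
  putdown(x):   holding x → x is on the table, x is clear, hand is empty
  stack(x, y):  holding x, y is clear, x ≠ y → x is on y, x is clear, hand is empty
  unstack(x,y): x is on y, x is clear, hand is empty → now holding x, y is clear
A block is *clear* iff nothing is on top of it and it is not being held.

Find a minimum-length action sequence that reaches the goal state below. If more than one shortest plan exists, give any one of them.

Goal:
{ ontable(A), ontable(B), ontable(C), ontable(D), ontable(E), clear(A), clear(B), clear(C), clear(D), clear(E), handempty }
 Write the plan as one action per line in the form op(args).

putdown(B)
unstack(D, C)
putdown(D)

step 1 (putdown(B)): towers=[A; B; C/D; E] holding=-
step 2 (unstack(D, C)): towers=[A; B; C; E] holding=D
step 3 (putdown(D)): towers=[A; B; C; D; E] holding=-
goal check: towers=[A; B; C; D; E] holding=- — reached (length 3, optimal by BFS)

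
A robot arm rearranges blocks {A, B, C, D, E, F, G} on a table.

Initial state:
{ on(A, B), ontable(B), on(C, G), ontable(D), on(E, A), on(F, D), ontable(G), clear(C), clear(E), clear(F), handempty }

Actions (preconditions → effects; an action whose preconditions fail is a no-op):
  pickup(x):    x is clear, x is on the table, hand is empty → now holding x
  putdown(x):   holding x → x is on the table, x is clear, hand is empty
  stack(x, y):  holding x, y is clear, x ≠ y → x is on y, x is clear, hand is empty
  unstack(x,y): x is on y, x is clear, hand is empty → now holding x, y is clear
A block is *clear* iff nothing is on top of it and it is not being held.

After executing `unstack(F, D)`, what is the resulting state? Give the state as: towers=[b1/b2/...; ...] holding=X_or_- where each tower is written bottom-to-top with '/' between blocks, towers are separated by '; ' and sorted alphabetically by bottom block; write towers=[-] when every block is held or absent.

towers=[B/A/E; D; G/C] holding=F

before: towers=[B/A/E; D/F; G/C] holding=-
pre[unstack(F, D)]: on(F,D) ok, clear(F) ok, handempty ok
all met → apply unstack(F, D)
after:  towers=[B/A/E; D; G/C] holding=F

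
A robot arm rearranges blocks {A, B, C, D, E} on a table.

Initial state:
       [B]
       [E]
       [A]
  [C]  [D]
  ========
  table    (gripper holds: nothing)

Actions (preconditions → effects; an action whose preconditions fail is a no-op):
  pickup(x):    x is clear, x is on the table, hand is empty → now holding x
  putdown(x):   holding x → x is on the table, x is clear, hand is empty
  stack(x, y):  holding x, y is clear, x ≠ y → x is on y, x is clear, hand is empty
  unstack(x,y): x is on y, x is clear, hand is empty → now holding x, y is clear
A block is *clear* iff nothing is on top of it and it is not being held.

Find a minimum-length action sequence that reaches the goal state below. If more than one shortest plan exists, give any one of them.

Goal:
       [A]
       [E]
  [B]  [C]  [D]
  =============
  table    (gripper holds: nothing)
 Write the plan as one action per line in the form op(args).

unstack(B, E)
putdown(B)
unstack(E, A)
stack(E, C)
unstack(A, D)
stack(A, E)

step 1 (unstack(B, E)): towers=[C; D/A/E] holding=B
step 2 (putdown(B)): towers=[B; C; D/A/E] holding=-
step 3 (unstack(E, A)): towers=[B; C; D/A] holding=E
step 4 (stack(E, C)): towers=[B; C/E; D/A] holding=-
step 5 (unstack(A, D)): towers=[B; C/E; D] holding=A
step 6 (stack(A, E)): towers=[B; C/E/A; D] holding=-
goal check: towers=[B; C/E/A; D] holding=- — reached (length 6, optimal by BFS)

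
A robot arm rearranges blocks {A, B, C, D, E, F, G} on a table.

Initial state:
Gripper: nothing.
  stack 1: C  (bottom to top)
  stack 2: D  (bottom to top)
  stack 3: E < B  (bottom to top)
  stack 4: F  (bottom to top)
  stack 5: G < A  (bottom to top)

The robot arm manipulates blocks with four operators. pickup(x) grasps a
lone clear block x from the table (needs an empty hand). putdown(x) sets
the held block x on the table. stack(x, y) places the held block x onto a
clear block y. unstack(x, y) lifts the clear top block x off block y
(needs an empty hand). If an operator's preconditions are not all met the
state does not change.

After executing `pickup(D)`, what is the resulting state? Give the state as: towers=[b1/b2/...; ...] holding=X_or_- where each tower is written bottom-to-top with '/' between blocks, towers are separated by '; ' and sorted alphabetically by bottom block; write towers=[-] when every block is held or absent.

towers=[C; E/B; F; G/A] holding=D

before: towers=[C; D; E/B; F; G/A] holding=-
pre[pickup(D)]: clear(D) yes, ontable(D) yes, handempty yes
all met → apply pickup(D)
after:  towers=[C; E/B; F; G/A] holding=D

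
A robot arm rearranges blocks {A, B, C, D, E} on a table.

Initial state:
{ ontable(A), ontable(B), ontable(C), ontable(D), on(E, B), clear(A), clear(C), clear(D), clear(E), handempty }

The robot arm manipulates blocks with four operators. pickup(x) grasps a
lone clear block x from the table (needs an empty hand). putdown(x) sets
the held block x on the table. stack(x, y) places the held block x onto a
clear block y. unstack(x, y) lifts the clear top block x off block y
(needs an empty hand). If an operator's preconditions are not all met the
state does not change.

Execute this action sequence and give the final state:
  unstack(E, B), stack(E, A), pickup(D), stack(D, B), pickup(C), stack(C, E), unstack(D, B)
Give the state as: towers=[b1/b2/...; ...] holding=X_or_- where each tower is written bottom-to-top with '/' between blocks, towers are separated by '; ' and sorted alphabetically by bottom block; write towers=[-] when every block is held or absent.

towers=[A/E/C; B] holding=D

step 1 (unstack(E, B)): towers=[A; B; C; D] holding=E
step 2 (stack(E, A)): towers=[A/E; B; C; D] holding=-
step 3 (pickup(D)): towers=[A/E; B; C] holding=D
step 4 (stack(D, B)): towers=[A/E; B/D; C] holding=-
step 5 (pickup(C)): towers=[A/E; B/D] holding=C
step 6 (stack(C, E)): towers=[A/E/C; B/D] holding=-
step 7 (unstack(D, B)): towers=[A/E/C; B] holding=D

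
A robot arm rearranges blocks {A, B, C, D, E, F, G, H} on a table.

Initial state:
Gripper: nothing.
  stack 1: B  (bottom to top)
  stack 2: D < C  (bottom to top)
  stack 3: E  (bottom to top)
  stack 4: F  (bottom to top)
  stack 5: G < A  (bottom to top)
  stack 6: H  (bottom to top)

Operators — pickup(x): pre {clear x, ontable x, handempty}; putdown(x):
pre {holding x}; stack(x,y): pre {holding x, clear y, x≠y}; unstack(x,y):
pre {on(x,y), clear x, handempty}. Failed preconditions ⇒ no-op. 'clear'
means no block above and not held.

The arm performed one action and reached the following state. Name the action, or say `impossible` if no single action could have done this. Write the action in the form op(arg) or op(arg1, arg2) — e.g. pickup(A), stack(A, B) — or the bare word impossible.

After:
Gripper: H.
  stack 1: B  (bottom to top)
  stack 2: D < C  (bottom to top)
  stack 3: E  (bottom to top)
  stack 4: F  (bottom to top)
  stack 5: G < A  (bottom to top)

target: towers=[B; D/C; E; F; G/A] holding=H
     unstack(A, G) → towers=[B; D/C; E; F; G; H] holding=A
         pickup(E) → towers=[B; D/C; F; G/A; H] holding=E
         pickup(H) → towers=[B; D/C; E; F; G/A] holding=H  ← match
         pickup(B) → towers=[D/C; E; F; G/A; H] holding=B
         pickup(F) → towers=[B; D/C; E; G/A; H] holding=F
     unstack(C, D) → towers=[B; D; E; F; G/A; H] holding=C

pickup(H)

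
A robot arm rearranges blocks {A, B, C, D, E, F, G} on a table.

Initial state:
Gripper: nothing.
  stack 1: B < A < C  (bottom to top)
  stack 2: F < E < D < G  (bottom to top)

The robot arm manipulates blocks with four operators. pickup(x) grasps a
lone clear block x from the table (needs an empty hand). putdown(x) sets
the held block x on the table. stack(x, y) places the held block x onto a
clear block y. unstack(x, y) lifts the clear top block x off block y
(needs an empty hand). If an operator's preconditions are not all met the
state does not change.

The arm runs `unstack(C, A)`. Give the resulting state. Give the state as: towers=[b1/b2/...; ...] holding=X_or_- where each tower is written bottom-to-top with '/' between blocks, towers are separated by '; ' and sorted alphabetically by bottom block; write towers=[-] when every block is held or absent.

towers=[B/A; F/E/D/G] holding=C

before: towers=[B/A/C; F/E/D/G] holding=-
pre[unstack(C, A)]: on(C,A) ✓, clear(C) ✓, handempty ✓
all met → apply unstack(C, A)
after:  towers=[B/A; F/E/D/G] holding=C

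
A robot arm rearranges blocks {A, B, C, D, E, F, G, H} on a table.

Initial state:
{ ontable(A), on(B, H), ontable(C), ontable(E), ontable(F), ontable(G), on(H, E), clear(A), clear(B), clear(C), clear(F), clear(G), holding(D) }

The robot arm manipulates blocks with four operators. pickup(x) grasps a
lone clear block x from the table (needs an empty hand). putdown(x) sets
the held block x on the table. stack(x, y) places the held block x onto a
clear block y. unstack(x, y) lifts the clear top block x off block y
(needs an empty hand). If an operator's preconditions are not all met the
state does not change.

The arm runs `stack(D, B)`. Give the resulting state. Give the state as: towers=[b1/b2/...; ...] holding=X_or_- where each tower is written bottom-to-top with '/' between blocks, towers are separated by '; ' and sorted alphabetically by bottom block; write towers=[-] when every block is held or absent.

towers=[A; C; E/H/B/D; F; G] holding=-

before: towers=[A; C; E/H/B; F; G] holding=D
pre[stack(D, B)]: holding(D) ✓, clear(B) ✓, D≠B ✓
all met → apply stack(D, B)
after:  towers=[A; C; E/H/B/D; F; G] holding=-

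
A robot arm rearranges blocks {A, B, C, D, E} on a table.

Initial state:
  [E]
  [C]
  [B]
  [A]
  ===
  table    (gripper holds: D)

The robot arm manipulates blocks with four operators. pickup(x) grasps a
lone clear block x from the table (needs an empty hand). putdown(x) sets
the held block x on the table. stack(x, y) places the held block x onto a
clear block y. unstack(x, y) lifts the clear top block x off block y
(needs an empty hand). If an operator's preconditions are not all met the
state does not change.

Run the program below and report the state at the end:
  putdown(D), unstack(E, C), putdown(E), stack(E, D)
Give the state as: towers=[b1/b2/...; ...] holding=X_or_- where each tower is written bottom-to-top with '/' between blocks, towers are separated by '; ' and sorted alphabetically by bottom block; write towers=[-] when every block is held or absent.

step 1 (putdown(D)): towers=[A/B/C/E; D] holding=-
step 2 (unstack(E, C)): towers=[A/B/C; D] holding=E
step 3 (putdown(E)): towers=[A/B/C; D; E] holding=-
step 4 (stack(E, D)) [no-op]: towers=[A/B/C; D; E] holding=-

towers=[A/B/C; D; E] holding=-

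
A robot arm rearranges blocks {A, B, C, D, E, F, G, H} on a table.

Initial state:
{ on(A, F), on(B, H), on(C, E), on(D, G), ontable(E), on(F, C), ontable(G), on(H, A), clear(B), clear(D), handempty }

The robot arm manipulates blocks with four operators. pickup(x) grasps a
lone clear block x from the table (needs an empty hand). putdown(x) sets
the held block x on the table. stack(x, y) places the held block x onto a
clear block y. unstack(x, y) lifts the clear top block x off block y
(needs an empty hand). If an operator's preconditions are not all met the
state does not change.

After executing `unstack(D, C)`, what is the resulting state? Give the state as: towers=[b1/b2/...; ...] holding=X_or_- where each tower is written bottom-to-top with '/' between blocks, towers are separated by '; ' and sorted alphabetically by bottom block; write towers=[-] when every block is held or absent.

towers=[E/C/F/A/H/B; G/D] holding=-

before: towers=[E/C/F/A/H/B; G/D] holding=-
pre[unstack(D, C)]: on(D,C) ✗, clear(D) ✓, handempty ✓
on(D,C) unmet → unstack(D, C) is a no-op
after:  towers=[E/C/F/A/H/B; G/D] holding=-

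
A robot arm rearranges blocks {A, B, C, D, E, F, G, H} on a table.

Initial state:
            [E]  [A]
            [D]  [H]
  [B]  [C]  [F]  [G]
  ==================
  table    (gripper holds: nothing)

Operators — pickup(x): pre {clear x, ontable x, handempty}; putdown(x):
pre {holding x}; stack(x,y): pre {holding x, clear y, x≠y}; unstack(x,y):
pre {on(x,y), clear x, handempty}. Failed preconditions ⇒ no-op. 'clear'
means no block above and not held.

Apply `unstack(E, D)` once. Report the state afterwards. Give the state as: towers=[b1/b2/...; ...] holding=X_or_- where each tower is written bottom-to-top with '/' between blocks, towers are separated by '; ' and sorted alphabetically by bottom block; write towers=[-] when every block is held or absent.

towers=[B; C; F/D; G/H/A] holding=E

before: towers=[B; C; F/D/E; G/H/A] holding=-
pre[unstack(E, D)]: on(E,D) ok, clear(E) ok, handempty ok
all met → apply unstack(E, D)
after:  towers=[B; C; F/D; G/H/A] holding=E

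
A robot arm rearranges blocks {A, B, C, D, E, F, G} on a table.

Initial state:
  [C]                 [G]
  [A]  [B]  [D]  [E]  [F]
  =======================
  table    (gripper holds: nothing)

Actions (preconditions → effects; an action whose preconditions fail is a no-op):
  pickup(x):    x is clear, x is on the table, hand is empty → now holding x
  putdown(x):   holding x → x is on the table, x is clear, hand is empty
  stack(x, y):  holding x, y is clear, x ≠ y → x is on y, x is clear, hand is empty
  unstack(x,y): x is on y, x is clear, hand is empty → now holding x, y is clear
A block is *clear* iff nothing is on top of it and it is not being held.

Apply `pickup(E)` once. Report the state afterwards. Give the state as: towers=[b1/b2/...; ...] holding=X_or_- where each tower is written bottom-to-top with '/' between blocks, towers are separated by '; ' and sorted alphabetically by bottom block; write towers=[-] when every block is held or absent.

towers=[A/C; B; D; F/G] holding=E

before: towers=[A/C; B; D; E; F/G] holding=-
pre[pickup(E)]: clear(E) yes, ontable(E) yes, handempty yes
all met → apply pickup(E)
after:  towers=[A/C; B; D; F/G] holding=E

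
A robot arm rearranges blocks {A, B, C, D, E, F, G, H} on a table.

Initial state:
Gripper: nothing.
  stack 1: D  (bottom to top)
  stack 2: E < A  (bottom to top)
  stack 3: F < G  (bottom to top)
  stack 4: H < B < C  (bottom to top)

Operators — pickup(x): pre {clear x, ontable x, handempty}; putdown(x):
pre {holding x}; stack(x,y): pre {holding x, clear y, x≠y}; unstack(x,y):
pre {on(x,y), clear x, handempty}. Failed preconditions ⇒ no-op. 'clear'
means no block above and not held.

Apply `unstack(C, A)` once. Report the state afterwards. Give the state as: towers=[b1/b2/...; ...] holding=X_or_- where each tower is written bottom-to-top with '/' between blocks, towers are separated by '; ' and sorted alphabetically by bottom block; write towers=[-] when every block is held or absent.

before: towers=[D; E/A; F/G; H/B/C] holding=-
pre[unstack(C, A)]: on(C,A) no, clear(C) yes, handempty yes
on(C,A) unmet → unstack(C, A) is a no-op
after:  towers=[D; E/A; F/G; H/B/C] holding=-

towers=[D; E/A; F/G; H/B/C] holding=-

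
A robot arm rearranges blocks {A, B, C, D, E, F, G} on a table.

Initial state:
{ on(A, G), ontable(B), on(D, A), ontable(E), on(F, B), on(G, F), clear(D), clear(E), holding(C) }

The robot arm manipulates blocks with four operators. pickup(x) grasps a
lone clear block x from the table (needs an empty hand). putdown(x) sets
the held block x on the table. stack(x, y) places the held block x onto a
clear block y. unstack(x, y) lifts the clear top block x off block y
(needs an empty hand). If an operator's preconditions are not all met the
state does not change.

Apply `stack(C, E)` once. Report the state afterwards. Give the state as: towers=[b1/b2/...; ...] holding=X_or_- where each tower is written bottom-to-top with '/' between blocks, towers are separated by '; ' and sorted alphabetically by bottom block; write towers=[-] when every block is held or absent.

before: towers=[B/F/G/A/D; E] holding=C
pre[stack(C, E)]: holding(C) ✓, clear(E) ✓, C≠E ✓
all met → apply stack(C, E)
after:  towers=[B/F/G/A/D; E/C] holding=-

towers=[B/F/G/A/D; E/C] holding=-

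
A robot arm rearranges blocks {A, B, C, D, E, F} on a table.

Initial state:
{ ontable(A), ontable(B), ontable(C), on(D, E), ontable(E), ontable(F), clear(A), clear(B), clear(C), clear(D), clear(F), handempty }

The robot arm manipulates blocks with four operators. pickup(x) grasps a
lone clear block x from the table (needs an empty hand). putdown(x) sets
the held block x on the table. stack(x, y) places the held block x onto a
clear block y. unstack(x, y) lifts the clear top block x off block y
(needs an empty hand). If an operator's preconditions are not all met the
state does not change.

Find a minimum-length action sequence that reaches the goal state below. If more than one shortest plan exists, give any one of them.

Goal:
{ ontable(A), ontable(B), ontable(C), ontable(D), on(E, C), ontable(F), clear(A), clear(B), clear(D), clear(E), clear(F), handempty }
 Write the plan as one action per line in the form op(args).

unstack(D, E)
putdown(D)
pickup(E)
stack(E, C)

step 1 (unstack(D, E)): towers=[A; B; C; E; F] holding=D
step 2 (putdown(D)): towers=[A; B; C; D; E; F] holding=-
step 3 (pickup(E)): towers=[A; B; C; D; F] holding=E
step 4 (stack(E, C)): towers=[A; B; C/E; D; F] holding=-
goal check: towers=[A; B; C/E; D; F] holding=- — reached (length 4, optimal by BFS)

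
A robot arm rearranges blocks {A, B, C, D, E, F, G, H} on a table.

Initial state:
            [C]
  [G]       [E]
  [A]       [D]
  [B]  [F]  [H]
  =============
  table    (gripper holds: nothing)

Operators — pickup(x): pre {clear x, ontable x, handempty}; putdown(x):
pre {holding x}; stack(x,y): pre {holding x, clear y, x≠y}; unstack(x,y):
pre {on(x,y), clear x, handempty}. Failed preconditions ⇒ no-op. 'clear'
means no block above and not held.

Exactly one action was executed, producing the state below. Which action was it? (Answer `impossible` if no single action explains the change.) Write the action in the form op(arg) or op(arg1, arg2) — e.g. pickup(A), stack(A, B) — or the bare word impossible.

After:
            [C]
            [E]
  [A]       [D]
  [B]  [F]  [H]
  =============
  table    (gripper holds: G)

target: towers=[B/A; F; H/D/E/C] holding=G
     unstack(G, A) → towers=[B/A; F; H/D/E/C] holding=G  ← match
         pickup(F) → towers=[B/A/G; H/D/E/C] holding=F
     unstack(C, E) → towers=[B/A/G; F; H/D/E] holding=C

unstack(G, A)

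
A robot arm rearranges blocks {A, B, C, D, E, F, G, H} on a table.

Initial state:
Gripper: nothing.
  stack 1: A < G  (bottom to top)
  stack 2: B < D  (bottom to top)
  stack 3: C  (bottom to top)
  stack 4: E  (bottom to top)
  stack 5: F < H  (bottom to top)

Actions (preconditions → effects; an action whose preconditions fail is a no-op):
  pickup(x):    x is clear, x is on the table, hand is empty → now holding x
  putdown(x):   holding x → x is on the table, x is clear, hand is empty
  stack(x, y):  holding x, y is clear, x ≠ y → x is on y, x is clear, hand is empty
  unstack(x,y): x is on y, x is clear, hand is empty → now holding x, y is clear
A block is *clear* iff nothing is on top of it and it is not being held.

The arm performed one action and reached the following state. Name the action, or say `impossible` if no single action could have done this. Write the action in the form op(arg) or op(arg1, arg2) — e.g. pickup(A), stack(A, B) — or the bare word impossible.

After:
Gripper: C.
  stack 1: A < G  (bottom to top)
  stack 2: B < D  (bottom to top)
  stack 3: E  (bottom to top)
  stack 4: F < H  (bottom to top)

pickup(C)

target: towers=[A/G; B/D; E; F/H] holding=C
     unstack(G, A) → towers=[A; B/D; C; E; F/H] holding=G
         pickup(E) → towers=[A/G; B/D; C; F/H] holding=E
     unstack(H, F) → towers=[A/G; B/D; C; E; F] holding=H
     unstack(D, B) → towers=[A/G; B; C; E; F/H] holding=D
         pickup(C) → towers=[A/G; B/D; E; F/H] holding=C  ← match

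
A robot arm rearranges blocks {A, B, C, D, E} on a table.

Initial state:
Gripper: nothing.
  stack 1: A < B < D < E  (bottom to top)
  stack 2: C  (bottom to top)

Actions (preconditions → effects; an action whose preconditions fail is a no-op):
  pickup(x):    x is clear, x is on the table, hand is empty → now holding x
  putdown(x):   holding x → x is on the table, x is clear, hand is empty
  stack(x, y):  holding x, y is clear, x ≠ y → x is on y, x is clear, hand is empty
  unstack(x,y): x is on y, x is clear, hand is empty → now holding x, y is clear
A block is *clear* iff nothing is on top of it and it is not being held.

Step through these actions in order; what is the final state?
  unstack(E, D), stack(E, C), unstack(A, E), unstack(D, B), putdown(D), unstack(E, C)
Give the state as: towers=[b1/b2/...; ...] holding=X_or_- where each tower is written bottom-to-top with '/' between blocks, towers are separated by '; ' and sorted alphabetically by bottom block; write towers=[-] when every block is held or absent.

step 1 (unstack(E, D)): towers=[A/B/D; C] holding=E
step 2 (stack(E, C)): towers=[A/B/D; C/E] holding=-
step 3 (unstack(A, E)) [no-op]: towers=[A/B/D; C/E] holding=-
step 4 (unstack(D, B)): towers=[A/B; C/E] holding=D
step 5 (putdown(D)): towers=[A/B; C/E; D] holding=-
step 6 (unstack(E, C)): towers=[A/B; C; D] holding=E

towers=[A/B; C; D] holding=E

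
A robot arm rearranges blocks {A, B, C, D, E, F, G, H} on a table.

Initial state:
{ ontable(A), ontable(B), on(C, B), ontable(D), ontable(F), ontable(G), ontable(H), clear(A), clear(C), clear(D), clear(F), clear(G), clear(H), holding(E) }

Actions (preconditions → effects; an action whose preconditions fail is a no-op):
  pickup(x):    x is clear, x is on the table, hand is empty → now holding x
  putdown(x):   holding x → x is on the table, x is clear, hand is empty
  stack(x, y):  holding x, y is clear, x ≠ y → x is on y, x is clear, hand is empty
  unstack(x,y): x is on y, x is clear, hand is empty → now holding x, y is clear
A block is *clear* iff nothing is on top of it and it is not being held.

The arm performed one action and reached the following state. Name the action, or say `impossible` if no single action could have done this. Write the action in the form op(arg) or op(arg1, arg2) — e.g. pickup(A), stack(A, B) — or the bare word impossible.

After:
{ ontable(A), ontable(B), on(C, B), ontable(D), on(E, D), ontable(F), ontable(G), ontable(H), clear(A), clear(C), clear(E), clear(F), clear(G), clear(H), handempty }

stack(E, D)

target: towers=[A; B/C; D/E; F; G; H] holding=-
        putdown(E) → towers=[A; B/C; D; E; F; G; H] holding=-
       stack(E, G) → towers=[A; B/C; D; F; G/E; H] holding=-
       stack(E, A) → towers=[A/E; B/C; D; F; G; H] holding=-
       stack(E, H) → towers=[A; B/C; D; F; G; H/E] holding=-
       stack(E, F) → towers=[A; B/C; D; F/E; G; H] holding=-
       stack(E, D) → towers=[A; B/C; D/E; F; G; H] holding=-  ← match
       stack(E, C) → towers=[A; B/C/E; D; F; G; H] holding=-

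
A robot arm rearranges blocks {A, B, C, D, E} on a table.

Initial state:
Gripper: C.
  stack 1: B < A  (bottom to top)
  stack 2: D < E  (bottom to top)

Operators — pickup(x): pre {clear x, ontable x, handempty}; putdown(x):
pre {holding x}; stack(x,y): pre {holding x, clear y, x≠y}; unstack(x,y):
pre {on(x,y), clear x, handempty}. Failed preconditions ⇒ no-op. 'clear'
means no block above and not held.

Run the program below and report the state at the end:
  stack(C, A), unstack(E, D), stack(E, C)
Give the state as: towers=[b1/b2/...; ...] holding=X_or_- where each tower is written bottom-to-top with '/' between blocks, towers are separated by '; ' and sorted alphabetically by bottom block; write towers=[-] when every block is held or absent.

towers=[B/A/C/E; D] holding=-

step 1 (stack(C, A)): towers=[B/A/C; D/E] holding=-
step 2 (unstack(E, D)): towers=[B/A/C; D] holding=E
step 3 (stack(E, C)): towers=[B/A/C/E; D] holding=-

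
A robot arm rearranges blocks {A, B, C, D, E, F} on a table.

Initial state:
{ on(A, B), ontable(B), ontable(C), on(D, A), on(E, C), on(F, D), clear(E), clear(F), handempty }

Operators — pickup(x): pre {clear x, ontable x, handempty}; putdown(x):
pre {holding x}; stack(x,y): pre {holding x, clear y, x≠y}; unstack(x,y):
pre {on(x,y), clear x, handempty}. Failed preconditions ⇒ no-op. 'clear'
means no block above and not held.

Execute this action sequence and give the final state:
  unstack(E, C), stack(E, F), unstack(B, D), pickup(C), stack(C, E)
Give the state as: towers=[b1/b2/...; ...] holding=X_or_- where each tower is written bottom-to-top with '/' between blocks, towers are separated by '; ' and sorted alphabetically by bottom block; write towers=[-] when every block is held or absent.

towers=[B/A/D/F/E/C] holding=-

step 1 (unstack(E, C)): towers=[B/A/D/F; C] holding=E
step 2 (stack(E, F)): towers=[B/A/D/F/E; C] holding=-
step 3 (unstack(B, D)) [no-op]: towers=[B/A/D/F/E; C] holding=-
step 4 (pickup(C)): towers=[B/A/D/F/E] holding=C
step 5 (stack(C, E)): towers=[B/A/D/F/E/C] holding=-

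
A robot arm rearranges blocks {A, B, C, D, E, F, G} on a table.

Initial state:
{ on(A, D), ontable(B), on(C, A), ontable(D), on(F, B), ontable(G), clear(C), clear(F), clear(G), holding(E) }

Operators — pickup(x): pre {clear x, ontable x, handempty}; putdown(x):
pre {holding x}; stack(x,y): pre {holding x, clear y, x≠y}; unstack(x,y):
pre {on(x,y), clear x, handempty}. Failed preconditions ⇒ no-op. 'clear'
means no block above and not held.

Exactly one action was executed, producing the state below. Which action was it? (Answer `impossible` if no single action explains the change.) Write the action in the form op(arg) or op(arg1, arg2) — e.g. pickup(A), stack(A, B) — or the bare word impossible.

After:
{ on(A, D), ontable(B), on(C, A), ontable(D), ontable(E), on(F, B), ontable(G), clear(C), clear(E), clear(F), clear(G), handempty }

putdown(E)

target: towers=[B/F; D/A/C; E; G] holding=-
        putdown(E) → towers=[B/F; D/A/C; E; G] holding=-  ← match
       stack(E, F) → towers=[B/F/E; D/A/C; G] holding=-
       stack(E, G) → towers=[B/F; D/A/C; G/E] holding=-
       stack(E, C) → towers=[B/F; D/A/C/E; G] holding=-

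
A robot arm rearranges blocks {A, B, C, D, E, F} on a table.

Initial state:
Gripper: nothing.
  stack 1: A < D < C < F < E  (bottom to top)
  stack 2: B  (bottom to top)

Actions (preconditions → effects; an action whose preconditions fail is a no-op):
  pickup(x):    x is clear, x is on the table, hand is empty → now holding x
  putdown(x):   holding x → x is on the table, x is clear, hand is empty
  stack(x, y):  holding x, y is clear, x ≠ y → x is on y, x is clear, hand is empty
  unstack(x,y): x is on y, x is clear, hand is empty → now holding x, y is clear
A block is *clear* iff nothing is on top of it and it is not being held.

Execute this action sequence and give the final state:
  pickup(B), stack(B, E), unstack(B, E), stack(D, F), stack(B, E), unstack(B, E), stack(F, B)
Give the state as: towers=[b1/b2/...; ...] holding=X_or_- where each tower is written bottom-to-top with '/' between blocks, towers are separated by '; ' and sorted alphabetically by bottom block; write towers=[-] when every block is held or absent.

step 1 (pickup(B)): towers=[A/D/C/F/E] holding=B
step 2 (stack(B, E)): towers=[A/D/C/F/E/B] holding=-
step 3 (unstack(B, E)): towers=[A/D/C/F/E] holding=B
step 4 (stack(D, F)) [no-op]: towers=[A/D/C/F/E] holding=B
step 5 (stack(B, E)): towers=[A/D/C/F/E/B] holding=-
step 6 (unstack(B, E)): towers=[A/D/C/F/E] holding=B
step 7 (stack(F, B)) [no-op]: towers=[A/D/C/F/E] holding=B

towers=[A/D/C/F/E] holding=B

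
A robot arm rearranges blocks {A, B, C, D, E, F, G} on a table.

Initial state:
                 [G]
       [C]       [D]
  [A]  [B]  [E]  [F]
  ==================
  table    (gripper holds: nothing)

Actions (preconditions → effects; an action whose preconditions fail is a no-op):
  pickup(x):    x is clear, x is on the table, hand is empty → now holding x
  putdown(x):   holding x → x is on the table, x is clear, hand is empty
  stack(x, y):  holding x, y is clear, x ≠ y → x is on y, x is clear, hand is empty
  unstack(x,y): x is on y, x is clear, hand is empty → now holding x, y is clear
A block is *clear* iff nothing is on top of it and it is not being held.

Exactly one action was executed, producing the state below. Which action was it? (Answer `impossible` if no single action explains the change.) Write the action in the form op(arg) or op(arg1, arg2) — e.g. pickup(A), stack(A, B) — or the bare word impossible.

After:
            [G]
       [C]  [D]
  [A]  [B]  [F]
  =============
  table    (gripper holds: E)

pickup(E)

target: towers=[A; B/C; F/D/G] holding=E
     unstack(G, D) → towers=[A; B/C; E; F/D] holding=G
         pickup(A) → towers=[B/C; E; F/D/G] holding=A
         pickup(E) → towers=[A; B/C; F/D/G] holding=E  ← match
     unstack(C, B) → towers=[A; B; E; F/D/G] holding=C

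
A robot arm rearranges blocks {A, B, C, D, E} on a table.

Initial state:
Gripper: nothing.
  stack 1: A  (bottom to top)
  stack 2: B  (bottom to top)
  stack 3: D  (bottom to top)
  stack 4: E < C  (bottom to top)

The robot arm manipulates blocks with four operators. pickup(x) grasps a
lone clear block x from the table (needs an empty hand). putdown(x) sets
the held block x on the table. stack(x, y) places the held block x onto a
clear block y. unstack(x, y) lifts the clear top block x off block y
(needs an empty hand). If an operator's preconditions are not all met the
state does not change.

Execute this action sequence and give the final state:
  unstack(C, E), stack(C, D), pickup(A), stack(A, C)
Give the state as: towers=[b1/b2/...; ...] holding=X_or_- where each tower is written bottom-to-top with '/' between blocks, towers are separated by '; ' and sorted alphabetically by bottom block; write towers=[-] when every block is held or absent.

towers=[B; D/C/A; E] holding=-

step 1 (unstack(C, E)): towers=[A; B; D; E] holding=C
step 2 (stack(C, D)): towers=[A; B; D/C; E] holding=-
step 3 (pickup(A)): towers=[B; D/C; E] holding=A
step 4 (stack(A, C)): towers=[B; D/C/A; E] holding=-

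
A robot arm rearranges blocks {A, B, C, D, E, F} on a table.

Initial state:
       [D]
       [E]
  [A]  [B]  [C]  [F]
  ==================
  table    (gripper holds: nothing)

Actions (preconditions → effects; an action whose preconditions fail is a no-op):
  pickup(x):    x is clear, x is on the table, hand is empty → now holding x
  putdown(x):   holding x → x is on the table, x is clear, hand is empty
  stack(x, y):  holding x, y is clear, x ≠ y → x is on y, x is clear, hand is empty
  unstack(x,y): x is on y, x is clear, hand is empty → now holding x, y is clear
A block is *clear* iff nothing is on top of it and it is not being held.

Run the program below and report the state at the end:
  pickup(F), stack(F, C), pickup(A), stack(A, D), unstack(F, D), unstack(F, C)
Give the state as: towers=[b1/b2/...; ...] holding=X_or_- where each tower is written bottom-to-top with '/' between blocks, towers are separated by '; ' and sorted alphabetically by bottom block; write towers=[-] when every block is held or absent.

towers=[B/E/D/A; C] holding=F

step 1 (pickup(F)): towers=[A; B/E/D; C] holding=F
step 2 (stack(F, C)): towers=[A; B/E/D; C/F] holding=-
step 3 (pickup(A)): towers=[B/E/D; C/F] holding=A
step 4 (stack(A, D)): towers=[B/E/D/A; C/F] holding=-
step 5 (unstack(F, D)) [no-op]: towers=[B/E/D/A; C/F] holding=-
step 6 (unstack(F, C)): towers=[B/E/D/A; C] holding=F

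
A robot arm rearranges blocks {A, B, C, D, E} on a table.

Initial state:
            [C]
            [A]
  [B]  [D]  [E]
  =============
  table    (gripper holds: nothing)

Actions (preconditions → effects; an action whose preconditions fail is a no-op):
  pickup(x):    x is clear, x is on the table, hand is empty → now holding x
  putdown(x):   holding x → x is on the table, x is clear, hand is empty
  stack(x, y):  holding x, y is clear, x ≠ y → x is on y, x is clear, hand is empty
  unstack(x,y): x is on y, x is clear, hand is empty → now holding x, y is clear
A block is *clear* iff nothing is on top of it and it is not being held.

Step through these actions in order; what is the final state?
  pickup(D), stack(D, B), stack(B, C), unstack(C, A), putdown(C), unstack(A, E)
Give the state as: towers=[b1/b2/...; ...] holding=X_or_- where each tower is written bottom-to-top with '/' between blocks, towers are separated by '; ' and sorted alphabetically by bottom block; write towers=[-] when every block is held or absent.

step 1 (pickup(D)): towers=[B; E/A/C] holding=D
step 2 (stack(D, B)): towers=[B/D; E/A/C] holding=-
step 3 (stack(B, C)) [no-op]: towers=[B/D; E/A/C] holding=-
step 4 (unstack(C, A)): towers=[B/D; E/A] holding=C
step 5 (putdown(C)): towers=[B/D; C; E/A] holding=-
step 6 (unstack(A, E)): towers=[B/D; C; E] holding=A

towers=[B/D; C; E] holding=A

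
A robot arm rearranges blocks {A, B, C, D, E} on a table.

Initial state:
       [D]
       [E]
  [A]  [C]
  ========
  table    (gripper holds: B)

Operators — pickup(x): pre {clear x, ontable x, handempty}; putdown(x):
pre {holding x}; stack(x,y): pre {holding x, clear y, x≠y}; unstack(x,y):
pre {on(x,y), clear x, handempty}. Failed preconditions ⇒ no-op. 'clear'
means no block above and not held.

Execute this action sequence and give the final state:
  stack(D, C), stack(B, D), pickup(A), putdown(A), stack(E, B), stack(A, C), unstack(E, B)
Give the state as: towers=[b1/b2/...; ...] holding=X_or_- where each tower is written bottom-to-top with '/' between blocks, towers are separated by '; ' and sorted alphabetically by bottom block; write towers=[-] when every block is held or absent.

step 1 (stack(D, C)) [no-op]: towers=[A; C/E/D] holding=B
step 2 (stack(B, D)): towers=[A; C/E/D/B] holding=-
step 3 (pickup(A)): towers=[C/E/D/B] holding=A
step 4 (putdown(A)): towers=[A; C/E/D/B] holding=-
step 5 (stack(E, B)) [no-op]: towers=[A; C/E/D/B] holding=-
step 6 (stack(A, C)) [no-op]: towers=[A; C/E/D/B] holding=-
step 7 (unstack(E, B)) [no-op]: towers=[A; C/E/D/B] holding=-

towers=[A; C/E/D/B] holding=-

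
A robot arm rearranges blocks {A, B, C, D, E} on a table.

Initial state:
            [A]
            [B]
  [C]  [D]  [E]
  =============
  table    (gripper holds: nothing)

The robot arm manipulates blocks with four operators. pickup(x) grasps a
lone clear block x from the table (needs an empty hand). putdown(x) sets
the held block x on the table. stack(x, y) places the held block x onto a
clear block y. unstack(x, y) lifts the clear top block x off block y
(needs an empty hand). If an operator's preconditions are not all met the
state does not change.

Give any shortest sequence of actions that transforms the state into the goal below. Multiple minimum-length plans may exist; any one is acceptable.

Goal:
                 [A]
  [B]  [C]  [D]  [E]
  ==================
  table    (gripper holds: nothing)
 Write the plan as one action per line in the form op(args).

unstack(A, B)
putdown(A)
unstack(B, E)
putdown(B)
pickup(A)
stack(A, E)

step 1 (unstack(A, B)): towers=[C; D; E/B] holding=A
step 2 (putdown(A)): towers=[A; C; D; E/B] holding=-
step 3 (unstack(B, E)): towers=[A; C; D; E] holding=B
step 4 (putdown(B)): towers=[A; B; C; D; E] holding=-
step 5 (pickup(A)): towers=[B; C; D; E] holding=A
step 6 (stack(A, E)): towers=[B; C; D; E/A] holding=-
goal check: towers=[B; C; D; E/A] holding=- — reached (length 6, optimal by BFS)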